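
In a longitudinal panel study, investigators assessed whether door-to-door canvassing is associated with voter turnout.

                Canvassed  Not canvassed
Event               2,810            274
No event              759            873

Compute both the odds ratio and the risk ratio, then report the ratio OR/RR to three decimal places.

3.579

Reading the table with exposure as columns: a = 2810 (Canvassed, case), b = 759 (Canvassed, non-case), c = 274 (Not canvassed, case), d = 873.
OR = (2810·873)/(759·274) = 2453130/207966 = 11.79582
Risk in exposed = 2810/3569 = 0.78734; risk in unexposed = 274/1147 = 0.23888; RR = 3.29589
OR/RR = 11.79582 / 3.29589 = 3.57895
The outcome is not rare, so the OR lies further from 1 than the RR.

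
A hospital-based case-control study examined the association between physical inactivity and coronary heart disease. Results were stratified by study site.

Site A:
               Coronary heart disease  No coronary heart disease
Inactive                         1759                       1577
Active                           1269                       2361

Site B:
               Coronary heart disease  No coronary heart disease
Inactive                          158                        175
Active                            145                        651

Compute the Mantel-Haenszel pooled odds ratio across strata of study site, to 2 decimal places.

2.22

OR_MH = Σ(aᵢdᵢ/nᵢ) / Σ(bᵢcᵢ/nᵢ), where nᵢ is the stratum total.
Stratum 1 (Site A): n = 6966; a·d/n = 1759·2361/6966 = 596.1813; b·c/n = 1577·1269/6966 = 287.2829
Stratum 2 (Site B): n = 1129; a·d/n = 158·651/1129 = 91.1054; b·c/n = 175·145/1129 = 22.4756
OR_MH = (596.1813 + 91.1054) / (287.2829 + 22.4756) = 687.2867 / 309.7586 = 2.21878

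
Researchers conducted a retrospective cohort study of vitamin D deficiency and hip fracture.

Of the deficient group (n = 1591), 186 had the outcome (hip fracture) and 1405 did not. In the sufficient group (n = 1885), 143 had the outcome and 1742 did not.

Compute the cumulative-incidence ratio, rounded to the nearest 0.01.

1.54

From the description: a = 186, b = 1405, c = 143, d = 1742.
Risk in exposed = 186/1591 = 0.11691; risk in unexposed = 143/1885 = 0.07586.
RR = 0.11691 / 0.07586 = 1.54105
The risk among the exposed is 1.54 times that among the unexposed.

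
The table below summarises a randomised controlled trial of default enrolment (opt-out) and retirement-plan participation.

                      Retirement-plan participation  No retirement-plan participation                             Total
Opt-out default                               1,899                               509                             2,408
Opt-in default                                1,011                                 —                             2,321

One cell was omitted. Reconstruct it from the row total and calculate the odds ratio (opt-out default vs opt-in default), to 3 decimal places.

4.834

The missing cell is in the unexposed row: 2321 − 1011 = 1310.
So a = 1899, b = 509, c = 1011, d = 1310.
OR = (a·d)/(b·c) = (1899 × 1310) / (509 × 1011) = 2487690 / 514599 = 4.83423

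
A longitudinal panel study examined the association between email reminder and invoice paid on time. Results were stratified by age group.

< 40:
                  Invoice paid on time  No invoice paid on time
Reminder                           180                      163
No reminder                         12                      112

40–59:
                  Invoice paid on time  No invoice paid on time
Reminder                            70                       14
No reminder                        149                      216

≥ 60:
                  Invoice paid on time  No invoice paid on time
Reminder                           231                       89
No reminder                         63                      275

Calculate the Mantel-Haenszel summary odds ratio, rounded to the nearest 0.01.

OR_MH = Σ(aᵢdᵢ/nᵢ) / Σ(bᵢcᵢ/nᵢ), where nᵢ is the stratum total.
Stratum 1 (< 40): n = 467; a·d/n = 180·112/467 = 43.1692; b·c/n = 163·12/467 = 4.1884
Stratum 2 (40–59): n = 449; a·d/n = 70·216/449 = 33.6748; b·c/n = 14·149/449 = 4.6459
Stratum 3 (≥ 60): n = 658; a·d/n = 231·275/658 = 96.5426; b·c/n = 89·63/658 = 8.5213
OR_MH = (43.1692 + 33.6748 + 96.5426) / (4.1884 + 4.6459 + 8.5213) = 173.3866 / 17.3556 = 9.99024

9.99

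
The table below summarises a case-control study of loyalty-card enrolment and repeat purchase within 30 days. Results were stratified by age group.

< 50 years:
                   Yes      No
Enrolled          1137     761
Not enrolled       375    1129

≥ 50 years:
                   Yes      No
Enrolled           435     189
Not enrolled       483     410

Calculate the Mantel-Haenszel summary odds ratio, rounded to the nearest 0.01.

3.44

OR_MH = Σ(aᵢdᵢ/nᵢ) / Σ(bᵢcᵢ/nᵢ), where nᵢ is the stratum total.
Stratum 1 (< 50 years): n = 3402; a·d/n = 1137·1129/3402 = 377.3289; b·c/n = 761·375/3402 = 83.8845
Stratum 2 (≥ 50 years): n = 1517; a·d/n = 435·410/1517 = 117.5676; b·c/n = 189·483/1517 = 60.1760
OR_MH = (377.3289 + 117.5676) / (83.8845 + 60.1760) = 494.8965 / 144.0605 = 3.43534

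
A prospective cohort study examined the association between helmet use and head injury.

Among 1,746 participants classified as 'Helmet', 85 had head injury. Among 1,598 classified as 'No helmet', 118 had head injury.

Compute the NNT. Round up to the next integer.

40

Risk in treated group = 85/1746 = 0.04868; risk in control = 118/1598 = 0.07384.
Absolute risk reduction = 0.07384 − 0.04868 = 0.02516
NNT = 1 / ARR = 1 / 0.02516 = 39.746 → round up → 40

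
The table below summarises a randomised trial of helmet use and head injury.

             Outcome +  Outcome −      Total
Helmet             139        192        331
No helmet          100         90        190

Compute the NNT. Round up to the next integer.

10

Risk in treated group = 139/331 = 0.41994; risk in control = 100/190 = 0.52632.
Absolute risk reduction = 0.52632 − 0.41994 = 0.10638
NNT = 1 / ARR = 1 / 0.10638 = 9.401 → round up → 10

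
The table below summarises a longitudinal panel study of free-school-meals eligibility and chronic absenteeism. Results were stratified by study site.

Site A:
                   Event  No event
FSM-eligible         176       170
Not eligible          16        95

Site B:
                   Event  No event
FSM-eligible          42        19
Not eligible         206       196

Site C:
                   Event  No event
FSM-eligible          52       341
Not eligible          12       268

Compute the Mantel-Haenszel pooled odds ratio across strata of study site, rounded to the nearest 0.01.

OR_MH = Σ(aᵢdᵢ/nᵢ) / Σ(bᵢcᵢ/nᵢ), where nᵢ is the stratum total.
Stratum 1 (Site A): n = 457; a·d/n = 176·95/457 = 36.5864; b·c/n = 170·16/457 = 5.9519
Stratum 2 (Site B): n = 463; a·d/n = 42·196/463 = 17.7797; b·c/n = 19·206/463 = 8.4536
Stratum 3 (Site C): n = 673; a·d/n = 52·268/673 = 20.7073; b·c/n = 341·12/673 = 6.0802
OR_MH = (36.5864 + 17.7797 + 20.7073) / (5.9519 + 8.4536 + 6.0802) = 75.0734 / 20.4857 = 3.66468

3.66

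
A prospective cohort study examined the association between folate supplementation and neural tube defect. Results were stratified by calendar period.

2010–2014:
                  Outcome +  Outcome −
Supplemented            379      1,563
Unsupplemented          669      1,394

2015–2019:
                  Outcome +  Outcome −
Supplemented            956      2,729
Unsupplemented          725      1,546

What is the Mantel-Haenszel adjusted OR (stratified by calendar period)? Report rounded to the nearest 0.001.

OR_MH = Σ(aᵢdᵢ/nᵢ) / Σ(bᵢcᵢ/nᵢ), where nᵢ is the stratum total.
Stratum 1 (2010–2014): n = 4005; a·d/n = 379·1394/4005 = 131.9166; b·c/n = 1563·669/4005 = 261.0854
Stratum 2 (2015–2019): n = 5956; a·d/n = 956·1546/5956 = 248.1491; b·c/n = 2729·725/5956 = 332.1902
OR_MH = (131.9166 + 248.1491) / (261.0854 + 332.1902) = 380.0657 / 593.2756 = 0.64062

0.641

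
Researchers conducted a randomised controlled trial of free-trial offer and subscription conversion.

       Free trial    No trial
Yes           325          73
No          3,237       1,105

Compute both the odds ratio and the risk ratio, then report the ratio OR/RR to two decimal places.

1.03

Reading the table with exposure as columns: a = 325 (Free trial, case), b = 3237 (Free trial, non-case), c = 73 (No trial, case), d = 1105.
OR = (325·1105)/(3237·73) = 359125/236301 = 1.51978
Risk in exposed = 325/3562 = 0.09124; risk in unexposed = 73/1178 = 0.06197; RR = 1.47235
OR/RR = 1.51978 / 1.47235 = 1.03221
The outcome is rare in both groups, so OR ≈ RR (ratio near 1).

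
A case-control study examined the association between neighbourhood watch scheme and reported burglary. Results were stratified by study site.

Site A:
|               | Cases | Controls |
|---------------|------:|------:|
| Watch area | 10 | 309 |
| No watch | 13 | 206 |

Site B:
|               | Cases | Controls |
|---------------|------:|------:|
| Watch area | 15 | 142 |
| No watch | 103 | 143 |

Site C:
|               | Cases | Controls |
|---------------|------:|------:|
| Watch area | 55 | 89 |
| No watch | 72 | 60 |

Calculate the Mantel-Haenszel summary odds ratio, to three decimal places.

OR_MH = Σ(aᵢdᵢ/nᵢ) / Σ(bᵢcᵢ/nᵢ), where nᵢ is the stratum total.
Stratum 1 (Site A): n = 538; a·d/n = 10·206/538 = 3.8290; b·c/n = 309·13/538 = 7.4665
Stratum 2 (Site B): n = 403; a·d/n = 15·143/403 = 5.3226; b·c/n = 142·103/403 = 36.2928
Stratum 3 (Site C): n = 276; a·d/n = 55·60/276 = 11.9565; b·c/n = 89·72/276 = 23.2174
OR_MH = (3.8290 + 5.3226 + 11.9565) / (7.4665 + 36.2928 + 23.2174) = 21.1081 / 66.9767 = 0.31516

0.315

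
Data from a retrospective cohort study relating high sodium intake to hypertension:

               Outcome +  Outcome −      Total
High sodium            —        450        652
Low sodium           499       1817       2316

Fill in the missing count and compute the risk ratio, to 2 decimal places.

The missing cell is in the exposed row: 652 − 450 = 202.
So a = 202, b = 450, c = 499, d = 1817.
RR = [a/(a+b)] / [c/(c+d)] = (202/652) / (499/2316) = 0.30982/0.21546 = 1.43794

1.44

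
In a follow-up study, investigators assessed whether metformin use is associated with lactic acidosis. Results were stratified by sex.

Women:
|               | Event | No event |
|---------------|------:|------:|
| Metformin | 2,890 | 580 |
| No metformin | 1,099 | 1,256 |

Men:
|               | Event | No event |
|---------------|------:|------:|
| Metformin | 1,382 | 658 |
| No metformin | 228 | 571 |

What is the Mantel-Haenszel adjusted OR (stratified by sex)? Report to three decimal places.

OR_MH = Σ(aᵢdᵢ/nᵢ) / Σ(bᵢcᵢ/nᵢ), where nᵢ is the stratum total.
Stratum 1 (Women): n = 5825; a·d/n = 2890·1256/5825 = 623.1485; b·c/n = 580·1099/5825 = 109.4283
Stratum 2 (Men): n = 2839; a·d/n = 1382·571/2839 = 277.9577; b·c/n = 658·228/2839 = 52.8440
OR_MH = (623.1485 + 277.9577) / (109.4283 + 52.8440) = 901.1062 / 162.2723 = 5.55305

5.553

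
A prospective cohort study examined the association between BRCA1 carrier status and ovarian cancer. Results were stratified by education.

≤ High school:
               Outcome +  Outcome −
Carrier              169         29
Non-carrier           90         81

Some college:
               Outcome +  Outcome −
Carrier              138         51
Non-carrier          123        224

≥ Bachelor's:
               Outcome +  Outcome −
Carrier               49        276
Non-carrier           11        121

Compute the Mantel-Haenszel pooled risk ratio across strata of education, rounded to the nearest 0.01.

RR_MH = Σ(aᵢ·n₀ᵢ/nᵢ) / Σ(cᵢ·n₁ᵢ/nᵢ), with n₁ᵢ = aᵢ+bᵢ (exposed), n₀ᵢ = cᵢ+dᵢ (unexposed), nᵢ = n₁ᵢ+n₀ᵢ.
Stratum 1 (≤ High school): n₁ = 198, n₀ = 171, n = 369; a·n₀/n = 169·171/369 = 78.3171; c·n₁/n = 90·198/369 = 48.2927
Stratum 2 (Some college): n₁ = 189, n₀ = 347, n = 536; a·n₀/n = 138·347/536 = 89.3396; c·n₁/n = 123·189/536 = 43.3713
Stratum 3 (≥ Bachelor's): n₁ = 325, n₀ = 132, n = 457; a·n₀/n = 49·132/457 = 14.1532; c·n₁/n = 11·325/457 = 7.8228
RR_MH = (78.3171 + 89.3396 + 14.1532) / (48.2927 + 43.3713 + 7.8228) = 181.8098 / 99.4867 = 1.82748

1.83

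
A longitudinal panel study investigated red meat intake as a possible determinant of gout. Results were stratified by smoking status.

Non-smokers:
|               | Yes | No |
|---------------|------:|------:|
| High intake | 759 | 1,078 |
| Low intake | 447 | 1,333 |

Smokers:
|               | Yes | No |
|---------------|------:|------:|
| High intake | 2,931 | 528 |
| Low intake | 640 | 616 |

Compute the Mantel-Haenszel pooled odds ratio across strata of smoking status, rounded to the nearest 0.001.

3.234

OR_MH = Σ(aᵢdᵢ/nᵢ) / Σ(bᵢcᵢ/nᵢ), where nᵢ is the stratum total.
Stratum 1 (Non-smokers): n = 3617; a·d/n = 759·1333/3617 = 279.7199; b·c/n = 1078·447/3617 = 133.2226
Stratum 2 (Smokers): n = 4715; a·d/n = 2931·616/4715 = 382.9260; b·c/n = 528·640/4715 = 71.6691
OR_MH = (279.7199 + 382.9260) / (133.2226 + 71.6691) = 662.6459 / 204.8917 = 3.23413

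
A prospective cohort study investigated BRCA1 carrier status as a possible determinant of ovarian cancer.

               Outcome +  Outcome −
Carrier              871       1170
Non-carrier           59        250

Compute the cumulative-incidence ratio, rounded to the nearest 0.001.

Cells: a = 871, b = 1170, c = 59, d = 250.
Risk in exposed = 871/2041 = 0.42675; risk in unexposed = 59/309 = 0.19094.
RR = 0.42675 / 0.19094 = 2.23502
The risk among the exposed is 2.24 times that among the unexposed.

2.235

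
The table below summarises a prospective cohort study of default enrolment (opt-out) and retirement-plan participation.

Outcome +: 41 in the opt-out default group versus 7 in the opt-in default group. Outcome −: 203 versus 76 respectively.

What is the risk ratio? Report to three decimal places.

From the description: a = 41, b = 203, c = 7, d = 76.
Risk in exposed = 41/244 = 0.16803; risk in unexposed = 7/83 = 0.08434.
RR = 0.16803 / 0.08434 = 1.99239
The risk among the exposed is 1.99 times that among the unexposed.

1.992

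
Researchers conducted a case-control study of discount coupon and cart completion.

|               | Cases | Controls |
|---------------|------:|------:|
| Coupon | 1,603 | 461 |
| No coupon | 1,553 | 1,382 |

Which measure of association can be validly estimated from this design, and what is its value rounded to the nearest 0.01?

3.09

Cells: a = 1603, b = 461, c = 1553, d = 1382.
This is a case-control study: participants were sampled on outcome status, so risks in the source population cannot be estimated directly — relative risk is not valid here. The odds ratio is the appropriate measure.
OR = (a·d)/(b·c) = (1603 × 1382) / (461 × 1553) = 2215346 / 715933 = 3.09435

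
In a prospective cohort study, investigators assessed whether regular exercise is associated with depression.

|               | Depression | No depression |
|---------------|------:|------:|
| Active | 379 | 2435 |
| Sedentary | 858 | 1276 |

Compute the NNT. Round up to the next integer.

Risk in treated group = 379/2814 = 0.13468; risk in control = 858/2134 = 0.40206.
Absolute risk reduction = 0.40206 − 0.13468 = 0.26738
NNT = 1 / ARR = 1 / 0.26738 = 3.740 → round up → 4

4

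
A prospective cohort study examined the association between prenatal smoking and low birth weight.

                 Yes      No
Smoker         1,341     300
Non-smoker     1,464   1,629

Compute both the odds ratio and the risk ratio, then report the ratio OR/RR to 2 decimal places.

Cells: a = 1341, b = 300, c = 1464, d = 1629.
OR = (1341·1629)/(300·1464) = 2184489/439200 = 4.97379
Risk in exposed = 1341/1641 = 0.81718; risk in unexposed = 1464/3093 = 0.47333; RR = 1.72647
OR/RR = 4.97379 / 1.72647 = 2.88090
The outcome is not rare, so the OR lies further from 1 than the RR.

2.88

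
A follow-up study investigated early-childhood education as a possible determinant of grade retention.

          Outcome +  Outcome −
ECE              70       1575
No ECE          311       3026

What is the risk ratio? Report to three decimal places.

0.457

Cells: a = 70, b = 1575, c = 311, d = 3026.
Risk in exposed = 70/1645 = 0.04255; risk in unexposed = 311/3337 = 0.09320.
RR = 0.04255 / 0.09320 = 0.45659
The risk is 54% lower among the exposed than among the unexposed.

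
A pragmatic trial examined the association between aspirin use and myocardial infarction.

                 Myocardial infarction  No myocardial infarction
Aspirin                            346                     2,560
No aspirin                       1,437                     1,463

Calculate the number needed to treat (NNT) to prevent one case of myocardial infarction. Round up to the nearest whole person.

3

Risk in treated group = 346/2906 = 0.11906; risk in control = 1437/2900 = 0.49552.
Absolute risk reduction = 0.49552 − 0.11906 = 0.37645
NNT = 1 / ARR = 1 / 0.37645 = 2.656 → round up → 3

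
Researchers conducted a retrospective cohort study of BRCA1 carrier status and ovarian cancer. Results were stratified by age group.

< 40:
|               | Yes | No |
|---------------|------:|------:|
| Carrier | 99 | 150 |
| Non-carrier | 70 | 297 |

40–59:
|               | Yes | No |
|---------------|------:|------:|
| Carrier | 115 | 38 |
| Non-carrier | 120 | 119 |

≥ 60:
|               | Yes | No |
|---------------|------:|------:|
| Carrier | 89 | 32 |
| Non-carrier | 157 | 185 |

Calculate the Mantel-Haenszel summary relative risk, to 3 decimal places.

RR_MH = Σ(aᵢ·n₀ᵢ/nᵢ) / Σ(cᵢ·n₁ᵢ/nᵢ), with n₁ᵢ = aᵢ+bᵢ (exposed), n₀ᵢ = cᵢ+dᵢ (unexposed), nᵢ = n₁ᵢ+n₀ᵢ.
Stratum 1 (< 40): n₁ = 249, n₀ = 367, n = 616; a·n₀/n = 99·367/616 = 58.9821; c·n₁/n = 70·249/616 = 28.2955
Stratum 2 (40–59): n₁ = 153, n₀ = 239, n = 392; a·n₀/n = 115·239/392 = 70.1148; c·n₁/n = 120·153/392 = 46.8367
Stratum 3 (≥ 60): n₁ = 121, n₀ = 342, n = 463; a·n₀/n = 89·342/463 = 65.7408; c·n₁/n = 157·121/463 = 41.0302
RR_MH = (58.9821 + 70.1148 + 65.7408) / (28.2955 + 46.8367 + 41.0302) = 194.8378 / 116.1624 = 1.67729

1.677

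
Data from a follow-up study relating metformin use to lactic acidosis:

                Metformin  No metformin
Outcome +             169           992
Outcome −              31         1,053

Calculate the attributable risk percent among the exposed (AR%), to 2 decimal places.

42.59

Reading the table with exposure as columns: a = 169 (Metformin, case), b = 31 (Metformin, non-case), c = 992 (No metformin, case), d = 1053.
Risk in exposed = 169/200 = 0.84500; risk in unexposed = 992/2045 = 0.48509.
RR = 0.84500/0.48509 = 1.74196
AR% = (RR − 1)/RR × 100 = (1.74196 − 1)/1.74196 × 100 = 42.5934%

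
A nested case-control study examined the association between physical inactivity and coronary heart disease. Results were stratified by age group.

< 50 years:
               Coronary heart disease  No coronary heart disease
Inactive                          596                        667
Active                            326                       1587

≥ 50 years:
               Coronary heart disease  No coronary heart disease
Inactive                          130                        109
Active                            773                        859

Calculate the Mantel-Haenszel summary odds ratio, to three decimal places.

OR_MH = Σ(aᵢdᵢ/nᵢ) / Σ(bᵢcᵢ/nᵢ), where nᵢ is the stratum total.
Stratum 1 (< 50 years): n = 3176; a·d/n = 596·1587/3176 = 297.8123; b·c/n = 667·326/3176 = 68.4641
Stratum 2 (≥ 50 years): n = 1871; a·d/n = 130·859/1871 = 59.6847; b·c/n = 109·773/1871 = 45.0331
OR_MH = (297.8123 + 59.6847) / (68.4641 + 45.0331) = 357.4970 / 113.4972 = 3.14983

3.150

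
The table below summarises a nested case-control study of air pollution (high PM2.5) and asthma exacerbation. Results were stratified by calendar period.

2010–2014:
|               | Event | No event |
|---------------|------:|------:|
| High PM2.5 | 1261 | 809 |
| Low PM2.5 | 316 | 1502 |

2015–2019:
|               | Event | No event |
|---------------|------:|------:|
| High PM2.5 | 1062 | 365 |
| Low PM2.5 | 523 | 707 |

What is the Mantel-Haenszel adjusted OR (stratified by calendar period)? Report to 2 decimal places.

5.59

OR_MH = Σ(aᵢdᵢ/nᵢ) / Σ(bᵢcᵢ/nᵢ), where nᵢ is the stratum total.
Stratum 1 (2010–2014): n = 3888; a·d/n = 1261·1502/3888 = 487.1456; b·c/n = 809·316/3888 = 65.7521
Stratum 2 (2015–2019): n = 2657; a·d/n = 1062·707/2657 = 282.5871; b·c/n = 365·523/2657 = 71.8461
OR_MH = (487.1456 + 282.5871) / (65.7521 + 71.8461) = 769.7327 / 137.5981 = 5.59406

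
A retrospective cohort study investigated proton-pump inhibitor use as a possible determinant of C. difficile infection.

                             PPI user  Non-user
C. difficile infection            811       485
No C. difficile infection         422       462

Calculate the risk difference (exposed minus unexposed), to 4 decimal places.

Reading the table with exposure as columns: a = 811 (PPI user, case), b = 422 (PPI user, non-case), c = 485 (Non-user, case), d = 462.
Risk in exposed = 811/1233 = 0.657745; risk in unexposed = 485/947 = 0.512144.
Risk difference = 0.657745 − 0.512144 = 0.145602

0.1456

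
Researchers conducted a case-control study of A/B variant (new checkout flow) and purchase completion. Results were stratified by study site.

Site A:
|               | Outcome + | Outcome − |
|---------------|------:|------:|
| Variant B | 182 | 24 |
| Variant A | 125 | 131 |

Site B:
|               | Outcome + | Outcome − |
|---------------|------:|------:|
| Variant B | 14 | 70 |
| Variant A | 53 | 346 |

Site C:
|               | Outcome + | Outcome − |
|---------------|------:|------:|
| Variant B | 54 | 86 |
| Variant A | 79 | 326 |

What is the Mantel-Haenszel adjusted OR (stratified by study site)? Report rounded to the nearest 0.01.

OR_MH = Σ(aᵢdᵢ/nᵢ) / Σ(bᵢcᵢ/nᵢ), where nᵢ is the stratum total.
Stratum 1 (Site A): n = 462; a·d/n = 182·131/462 = 51.6061; b·c/n = 24·125/462 = 6.4935
Stratum 2 (Site B): n = 483; a·d/n = 14·346/483 = 10.0290; b·c/n = 70·53/483 = 7.6812
Stratum 3 (Site C): n = 545; a·d/n = 54·326/545 = 32.3009; b·c/n = 86·79/545 = 12.4661
OR_MH = (51.6061 + 10.0290 + 32.3009) / (6.4935 + 7.6812 + 12.4661) = 93.9360 / 26.6407 = 3.52603

3.53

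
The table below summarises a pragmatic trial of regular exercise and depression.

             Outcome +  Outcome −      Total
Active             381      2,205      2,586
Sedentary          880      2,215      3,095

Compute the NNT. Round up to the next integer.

8

Risk in treated group = 381/2586 = 0.14733; risk in control = 880/3095 = 0.28433.
Absolute risk reduction = 0.28433 − 0.14733 = 0.13700
NNT = 1 / ARR = 1 / 0.13700 = 7.299 → round up → 8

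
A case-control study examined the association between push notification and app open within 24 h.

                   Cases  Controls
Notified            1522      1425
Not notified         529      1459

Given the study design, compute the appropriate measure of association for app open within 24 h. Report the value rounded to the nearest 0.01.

2.95

Cells: a = 1522, b = 1425, c = 529, d = 1459.
This is a case-control study: participants were sampled on outcome status, so risks in the source population cannot be estimated directly — relative risk is not valid here. The odds ratio is the appropriate measure.
OR = (a·d)/(b·c) = (1522 × 1459) / (1425 × 529) = 2220598 / 753825 = 2.94577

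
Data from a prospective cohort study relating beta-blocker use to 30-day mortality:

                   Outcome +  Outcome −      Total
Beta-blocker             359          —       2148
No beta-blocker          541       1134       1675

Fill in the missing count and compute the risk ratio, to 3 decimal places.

0.517

The missing cell is in the exposed row: 2148 − 359 = 1789.
So a = 359, b = 1789, c = 541, d = 1134.
RR = [a/(a+b)] / [c/(c+d)] = (359/2148) / (541/1675) = 0.16713/0.32299 = 0.51746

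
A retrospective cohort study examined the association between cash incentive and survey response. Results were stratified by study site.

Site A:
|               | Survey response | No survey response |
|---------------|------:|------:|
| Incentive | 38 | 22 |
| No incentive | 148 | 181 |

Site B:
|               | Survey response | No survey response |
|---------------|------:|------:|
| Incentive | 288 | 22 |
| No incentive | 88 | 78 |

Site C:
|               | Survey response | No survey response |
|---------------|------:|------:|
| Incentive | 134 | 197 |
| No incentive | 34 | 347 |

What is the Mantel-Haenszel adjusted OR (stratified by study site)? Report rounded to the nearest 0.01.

OR_MH = Σ(aᵢdᵢ/nᵢ) / Σ(bᵢcᵢ/nᵢ), where nᵢ is the stratum total.
Stratum 1 (Site A): n = 389; a·d/n = 38·181/389 = 17.6812; b·c/n = 22·148/389 = 8.3702
Stratum 2 (Site B): n = 476; a·d/n = 288·78/476 = 47.1933; b·c/n = 22·88/476 = 4.0672
Stratum 3 (Site C): n = 712; a·d/n = 134·347/712 = 65.3062; b·c/n = 197·34/712 = 9.4073
OR_MH = (17.6812 + 47.1933 + 65.3062) / (8.3702 + 4.0672 + 9.4073) = 130.1807 / 21.8447 = 5.95937

5.96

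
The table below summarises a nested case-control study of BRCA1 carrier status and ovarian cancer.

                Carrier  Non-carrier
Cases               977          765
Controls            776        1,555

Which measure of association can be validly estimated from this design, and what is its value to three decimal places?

2.559

Reading the table with exposure as columns: a = 977 (Carrier, case), b = 776 (Carrier, non-case), c = 765 (Non-carrier, case), d = 1555.
This is a nested case-control study: participants were sampled on outcome status, so risks in the source population cannot be estimated directly — relative risk is not valid here. The odds ratio is the appropriate measure.
OR = (a·d)/(b·c) = (977 × 1555) / (776 × 765) = 1519235 / 593640 = 2.55919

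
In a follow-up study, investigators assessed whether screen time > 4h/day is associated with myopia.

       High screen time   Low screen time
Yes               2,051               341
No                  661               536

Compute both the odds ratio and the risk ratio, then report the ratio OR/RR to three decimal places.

Reading the table with exposure as columns: a = 2051 (High screen time, case), b = 661 (High screen time, non-case), c = 341 (Low screen time, case), d = 536.
OR = (2051·536)/(661·341) = 1099336/225401 = 4.87725
Risk in exposed = 2051/2712 = 0.75627; risk in unexposed = 341/877 = 0.38883; RR = 1.94501
OR/RR = 4.87725 / 1.94501 = 2.50757
The outcome is not rare, so the OR lies further from 1 than the RR.

2.508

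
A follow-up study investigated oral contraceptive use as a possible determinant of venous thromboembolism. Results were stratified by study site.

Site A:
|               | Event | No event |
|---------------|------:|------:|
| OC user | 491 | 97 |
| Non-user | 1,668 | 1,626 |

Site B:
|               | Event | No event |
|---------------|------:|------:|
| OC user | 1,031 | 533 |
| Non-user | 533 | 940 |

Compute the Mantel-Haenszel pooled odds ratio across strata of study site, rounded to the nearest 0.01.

OR_MH = Σ(aᵢdᵢ/nᵢ) / Σ(bᵢcᵢ/nᵢ), where nᵢ is the stratum total.
Stratum 1 (Site A): n = 3882; a·d/n = 491·1626/3882 = 205.6584; b·c/n = 97·1668/3882 = 41.6785
Stratum 2 (Site B): n = 3037; a·d/n = 1031·940/3037 = 319.1110; b·c/n = 533·533/3037 = 93.5426
OR_MH = (205.6584 + 319.1110) / (41.6785 + 93.5426) = 524.7694 / 135.2212 = 3.88082

3.88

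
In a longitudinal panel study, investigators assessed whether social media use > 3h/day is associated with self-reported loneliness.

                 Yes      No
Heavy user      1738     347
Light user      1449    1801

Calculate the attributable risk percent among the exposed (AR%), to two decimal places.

46.51

Cells: a = 1738, b = 347, c = 1449, d = 1801.
Risk in exposed = 1738/2085 = 0.83357; risk in unexposed = 1449/3250 = 0.44585.
RR = 0.83357/0.44585 = 1.86964
AR% = (RR − 1)/RR × 100 = (1.86964 − 1)/1.86964 × 100 = 46.5139%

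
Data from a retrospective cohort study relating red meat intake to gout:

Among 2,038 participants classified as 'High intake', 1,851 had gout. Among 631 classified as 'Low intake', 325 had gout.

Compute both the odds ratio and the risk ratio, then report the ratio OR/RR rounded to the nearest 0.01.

5.29

From the description: a = 1851, b = 187, c = 325, d = 306.
OR = (1851·306)/(187·325) = 566406/60775 = 9.31972
Risk in exposed = 1851/2038 = 0.90824; risk in unexposed = 325/631 = 0.51506; RR = 1.76339
OR/RR = 9.31972 / 1.76339 = 5.28512
The outcome is not rare, so the OR lies further from 1 than the RR.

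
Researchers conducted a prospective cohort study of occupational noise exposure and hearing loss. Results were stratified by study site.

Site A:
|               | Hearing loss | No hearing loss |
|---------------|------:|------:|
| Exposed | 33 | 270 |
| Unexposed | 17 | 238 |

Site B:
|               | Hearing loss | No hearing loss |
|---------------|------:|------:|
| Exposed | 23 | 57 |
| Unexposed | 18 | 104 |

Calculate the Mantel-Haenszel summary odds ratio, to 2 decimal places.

1.95

OR_MH = Σ(aᵢdᵢ/nᵢ) / Σ(bᵢcᵢ/nᵢ), where nᵢ is the stratum total.
Stratum 1 (Site A): n = 558; a·d/n = 33·238/558 = 14.0753; b·c/n = 270·17/558 = 8.2258
Stratum 2 (Site B): n = 202; a·d/n = 23·104/202 = 11.8416; b·c/n = 57·18/202 = 5.0792
OR_MH = (14.0753 + 11.8416) / (8.2258 + 5.0792) = 25.9169 / 13.3050 = 1.94790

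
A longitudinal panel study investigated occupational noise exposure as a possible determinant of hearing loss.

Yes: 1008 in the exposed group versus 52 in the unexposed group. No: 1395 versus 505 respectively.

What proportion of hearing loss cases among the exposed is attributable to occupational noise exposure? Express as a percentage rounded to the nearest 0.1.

From the description: a = 1008, b = 1395, c = 52, d = 505.
Risk in exposed = 1008/2403 = 0.41948; risk in unexposed = 52/557 = 0.09336.
RR = 0.41948/0.09336 = 4.49323
AR% = (RR − 1)/RR × 100 = (4.49323 − 1)/4.49323 × 100 = 77.7443%

77.7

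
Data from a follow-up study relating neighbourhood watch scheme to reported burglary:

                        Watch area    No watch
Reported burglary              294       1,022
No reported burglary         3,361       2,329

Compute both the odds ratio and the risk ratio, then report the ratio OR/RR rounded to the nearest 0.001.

Reading the table with exposure as columns: a = 294 (Watch area, case), b = 3361 (Watch area, non-case), c = 1022 (No watch, case), d = 2329.
OR = (294·2329)/(3361·1022) = 684726/3434942 = 0.19934
Risk in exposed = 294/3655 = 0.08044; risk in unexposed = 1022/3351 = 0.30498; RR = 0.26374
OR/RR = 0.19934 / 0.26374 = 0.75581
The outcome is not rare, so the OR lies further from 1 than the RR.

0.756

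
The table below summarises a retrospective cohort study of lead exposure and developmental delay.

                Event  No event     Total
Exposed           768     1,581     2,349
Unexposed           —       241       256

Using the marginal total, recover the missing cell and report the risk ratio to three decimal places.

5.580

The missing cell is in the unexposed row: 256 − 241 = 15.
So a = 768, b = 1581, c = 15, d = 241.
RR = [a/(a+b)] / [c/(c+d)] = (768/2349) / (15/256) = 0.32695/0.05859 = 5.57991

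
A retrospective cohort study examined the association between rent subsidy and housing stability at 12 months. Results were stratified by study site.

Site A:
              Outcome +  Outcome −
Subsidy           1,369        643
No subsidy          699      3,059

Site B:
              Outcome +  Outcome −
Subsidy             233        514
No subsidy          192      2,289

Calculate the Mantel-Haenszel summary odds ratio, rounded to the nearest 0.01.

OR_MH = Σ(aᵢdᵢ/nᵢ) / Σ(bᵢcᵢ/nᵢ), where nᵢ is the stratum total.
Stratum 1 (Site A): n = 5770; a·d/n = 1369·3059/5770 = 725.7835; b·c/n = 643·699/5770 = 77.8955
Stratum 2 (Site B): n = 3228; a·d/n = 233·2289/3228 = 165.2221; b·c/n = 514·192/3228 = 30.5725
OR_MH = (725.7835 + 165.2221) / (77.8955 + 30.5725) = 891.0057 / 108.4680 = 8.21446

8.21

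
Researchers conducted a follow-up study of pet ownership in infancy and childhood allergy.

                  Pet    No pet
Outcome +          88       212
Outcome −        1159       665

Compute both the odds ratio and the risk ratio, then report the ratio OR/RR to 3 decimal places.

Reading the table with exposure as columns: a = 88 (Pet, case), b = 1159 (Pet, non-case), c = 212 (No pet, case), d = 665.
OR = (88·665)/(1159·212) = 58520/245708 = 0.23817
Risk in exposed = 88/1247 = 0.07057; risk in unexposed = 212/877 = 0.24173; RR = 0.29193
OR/RR = 0.23817 / 0.29193 = 0.81584
The outcome is not rare, so the OR lies further from 1 than the RR.

0.816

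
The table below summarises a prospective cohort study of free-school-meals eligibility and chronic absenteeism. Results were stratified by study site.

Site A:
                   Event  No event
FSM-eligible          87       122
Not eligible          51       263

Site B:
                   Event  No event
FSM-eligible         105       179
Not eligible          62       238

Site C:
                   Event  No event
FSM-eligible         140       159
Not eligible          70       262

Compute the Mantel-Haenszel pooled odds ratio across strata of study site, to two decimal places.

OR_MH = Σ(aᵢdᵢ/nᵢ) / Σ(bᵢcᵢ/nᵢ), where nᵢ is the stratum total.
Stratum 1 (Site A): n = 523; a·d/n = 87·263/523 = 43.7495; b·c/n = 122·51/523 = 11.8967
Stratum 2 (Site B): n = 584; a·d/n = 105·238/584 = 42.7911; b·c/n = 179·62/584 = 19.0034
Stratum 3 (Site C): n = 631; a·d/n = 140·262/631 = 58.1300; b·c/n = 159·70/631 = 17.6387
OR_MH = (43.7495 + 42.7911 + 58.1300) / (11.8967 + 19.0034 + 17.6387) = 144.6706 / 48.5388 = 2.98051

2.98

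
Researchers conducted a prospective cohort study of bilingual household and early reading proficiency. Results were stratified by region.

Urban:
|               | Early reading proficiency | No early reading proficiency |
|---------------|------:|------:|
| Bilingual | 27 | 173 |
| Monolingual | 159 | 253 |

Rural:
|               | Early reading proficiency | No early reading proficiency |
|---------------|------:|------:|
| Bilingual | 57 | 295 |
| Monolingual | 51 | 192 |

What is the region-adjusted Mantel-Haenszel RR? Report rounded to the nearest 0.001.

RR_MH = Σ(aᵢ·n₀ᵢ/nᵢ) / Σ(cᵢ·n₁ᵢ/nᵢ), with n₁ᵢ = aᵢ+bᵢ (exposed), n₀ᵢ = cᵢ+dᵢ (unexposed), nᵢ = n₁ᵢ+n₀ᵢ.
Stratum 1 (Urban): n₁ = 200, n₀ = 412, n = 612; a·n₀/n = 27·412/612 = 18.1765; c·n₁/n = 159·200/612 = 51.9608
Stratum 2 (Rural): n₁ = 352, n₀ = 243, n = 595; a·n₀/n = 57·243/595 = 23.2790; c·n₁/n = 51·352/595 = 30.1714
RR_MH = (18.1765 + 23.2790) / (51.9608 + 30.1714) = 41.4555 / 82.1322 = 0.50474

0.505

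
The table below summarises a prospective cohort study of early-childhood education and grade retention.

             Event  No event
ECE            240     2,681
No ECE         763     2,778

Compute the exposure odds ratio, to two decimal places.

0.33

Cells: a = 240, b = 2681, c = 763, d = 2778.
OR = (a·d)/(b·c) = (240 × 2778) / (2681 × 763) = 666720 / 2045603 = 0.32593
Exposure is associated with lower odds of grade retention (OR = 0.33 < 1).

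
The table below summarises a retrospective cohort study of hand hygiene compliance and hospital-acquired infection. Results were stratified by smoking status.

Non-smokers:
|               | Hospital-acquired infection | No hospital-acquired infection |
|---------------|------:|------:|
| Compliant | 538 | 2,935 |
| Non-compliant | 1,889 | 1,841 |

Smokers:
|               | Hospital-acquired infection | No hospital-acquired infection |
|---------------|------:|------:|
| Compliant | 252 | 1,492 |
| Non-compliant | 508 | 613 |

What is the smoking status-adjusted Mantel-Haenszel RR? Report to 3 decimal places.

RR_MH = Σ(aᵢ·n₀ᵢ/nᵢ) / Σ(cᵢ·n₁ᵢ/nᵢ), with n₁ᵢ = aᵢ+bᵢ (exposed), n₀ᵢ = cᵢ+dᵢ (unexposed), nᵢ = n₁ᵢ+n₀ᵢ.
Stratum 1 (Non-smokers): n₁ = 3473, n₀ = 3730, n = 7203; a·n₀/n = 538·3730/7203 = 278.5978; c·n₁/n = 1889·3473/7203 = 910.8006
Stratum 2 (Smokers): n₁ = 1744, n₀ = 1121, n = 2865; a·n₀/n = 252·1121/2865 = 98.6010; c·n₁/n = 508·1744/2865 = 309.2328
RR_MH = (278.5978 + 98.6010) / (910.8006 + 309.2328) = 377.1989 / 1220.0334 = 0.30917

0.309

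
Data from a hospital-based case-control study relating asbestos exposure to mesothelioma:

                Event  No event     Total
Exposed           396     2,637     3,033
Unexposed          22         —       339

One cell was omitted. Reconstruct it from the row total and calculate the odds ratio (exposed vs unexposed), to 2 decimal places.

The missing cell is in the unexposed row: 339 − 22 = 317.
So a = 396, b = 2637, c = 22, d = 317.
OR = (a·d)/(b·c) = (396 × 317) / (2637 × 22) = 125532 / 58014 = 2.16382

2.16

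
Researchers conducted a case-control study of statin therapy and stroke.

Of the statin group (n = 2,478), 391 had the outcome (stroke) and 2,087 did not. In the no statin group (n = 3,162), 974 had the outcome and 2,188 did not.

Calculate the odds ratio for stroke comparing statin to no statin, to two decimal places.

From the description: a = 391, b = 2087, c = 974, d = 2188.
OR = (a·d)/(b·c) = (391 × 2188) / (2087 × 974) = 855508 / 2032738 = 0.42086
Exposure is associated with lower odds of stroke (OR = 0.42 < 1).

0.42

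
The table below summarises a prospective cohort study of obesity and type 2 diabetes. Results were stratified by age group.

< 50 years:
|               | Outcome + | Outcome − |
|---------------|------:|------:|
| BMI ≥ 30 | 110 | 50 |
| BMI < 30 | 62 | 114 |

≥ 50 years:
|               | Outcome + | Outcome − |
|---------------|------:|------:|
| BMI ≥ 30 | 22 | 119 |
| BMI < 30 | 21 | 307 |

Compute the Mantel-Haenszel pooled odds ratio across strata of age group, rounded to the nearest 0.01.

OR_MH = Σ(aᵢdᵢ/nᵢ) / Σ(bᵢcᵢ/nᵢ), where nᵢ is the stratum total.
Stratum 1 (< 50 years): n = 336; a·d/n = 110·114/336 = 37.3214; b·c/n = 50·62/336 = 9.2262
Stratum 2 (≥ 50 years): n = 469; a·d/n = 22·307/469 = 14.4009; b·c/n = 119·21/469 = 5.3284
OR_MH = (37.3214 + 14.4009) / (9.2262 + 5.3284) = 51.7223 / 14.5545 = 3.55369

3.55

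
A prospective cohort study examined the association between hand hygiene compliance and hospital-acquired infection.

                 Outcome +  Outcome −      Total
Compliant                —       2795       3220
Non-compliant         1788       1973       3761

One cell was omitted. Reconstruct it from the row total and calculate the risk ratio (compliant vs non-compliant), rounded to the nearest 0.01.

0.28

The missing cell is in the exposed row: 3220 − 2795 = 425.
So a = 425, b = 2795, c = 1788, d = 1973.
RR = [a/(a+b)] / [c/(c+d)] = (425/3220) / (1788/3761) = 0.13199/0.47541 = 0.27763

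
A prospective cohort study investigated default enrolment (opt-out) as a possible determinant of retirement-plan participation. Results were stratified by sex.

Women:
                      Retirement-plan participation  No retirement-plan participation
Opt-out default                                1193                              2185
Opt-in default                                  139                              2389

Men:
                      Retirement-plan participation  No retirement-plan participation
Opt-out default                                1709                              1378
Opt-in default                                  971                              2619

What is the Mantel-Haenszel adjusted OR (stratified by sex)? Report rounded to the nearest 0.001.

OR_MH = Σ(aᵢdᵢ/nᵢ) / Σ(bᵢcᵢ/nᵢ), where nᵢ is the stratum total.
Stratum 1 (Women): n = 5906; a·d/n = 1193·2389/5906 = 482.5731; b·c/n = 2185·139/5906 = 51.4248
Stratum 2 (Men): n = 6677; a·d/n = 1709·2619/6677 = 670.3416; b·c/n = 1378·971/6677 = 200.3951
OR_MH = (482.5731 + 670.3416) / (51.4248 + 200.3951) = 1152.9148 / 251.8199 = 4.57833

4.578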